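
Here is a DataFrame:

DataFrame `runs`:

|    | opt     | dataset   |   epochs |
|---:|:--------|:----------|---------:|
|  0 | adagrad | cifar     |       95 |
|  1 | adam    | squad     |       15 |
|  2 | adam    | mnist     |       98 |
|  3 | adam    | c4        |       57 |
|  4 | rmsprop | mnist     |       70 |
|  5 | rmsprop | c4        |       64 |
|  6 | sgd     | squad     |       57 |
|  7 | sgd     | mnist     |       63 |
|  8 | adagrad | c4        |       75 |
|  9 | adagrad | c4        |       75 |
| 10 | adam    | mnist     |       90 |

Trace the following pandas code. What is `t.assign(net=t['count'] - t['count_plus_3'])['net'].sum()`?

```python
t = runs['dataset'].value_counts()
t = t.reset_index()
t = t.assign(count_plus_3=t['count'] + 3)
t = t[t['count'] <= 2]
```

-6

value_counts of dataset:
dataset
mnist    4
c4       4
squad    2
cifar    1
Name: count, dtype: int64
reset_index():
  dataset  count
0   mnist      4
1      c4      4
2   squad      2
3   cifar      1
add column count_plus_3 = t['count'] + 3:
  dataset  count  count_plus_3
0   mnist      4             7
1      c4      4             7
2   squad      2             5
3   cifar      1             4
filter rows where count <= 2:
  dataset  count  count_plus_3
2   squad      2             5
3   cifar      1             4
add column net = t['count'] - t['count_plus_3']:
  dataset  count  count_plus_3  net
2   squad      2             5   -3
3   cifar      1             4   -3
The sum of column 'net' is -6.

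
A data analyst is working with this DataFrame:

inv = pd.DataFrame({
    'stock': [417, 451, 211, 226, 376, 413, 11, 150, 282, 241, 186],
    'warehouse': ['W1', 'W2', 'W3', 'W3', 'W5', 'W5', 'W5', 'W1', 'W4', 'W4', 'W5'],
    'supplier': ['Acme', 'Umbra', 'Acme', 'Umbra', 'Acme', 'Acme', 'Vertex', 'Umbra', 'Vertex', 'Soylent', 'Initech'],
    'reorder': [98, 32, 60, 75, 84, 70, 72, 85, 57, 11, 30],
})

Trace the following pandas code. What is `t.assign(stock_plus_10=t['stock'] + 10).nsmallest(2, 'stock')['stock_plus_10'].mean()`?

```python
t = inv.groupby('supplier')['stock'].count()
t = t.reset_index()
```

group by supplier, count of stock:
supplier
Acme       4
Initech    1
Soylent    1
Umbra      3
Vertex     2
Name: stock, dtype: int64
reset_index():
  supplier  stock
0     Acme      4
1  Initech      1
2  Soylent      1
3    Umbra      3
4   Vertex      2
add column stock_plus_10 = t['stock'] + 10:
  supplier  stock  stock_plus_10
0     Acme      4             14
1  Initech      1             11
2  Soylent      1             11
3    Umbra      3             13
4   Vertex      2             12
take 2 rows with smallest stock:
  supplier  stock  stock_plus_10
1  Initech      1             11
2  Soylent      1             11

11.0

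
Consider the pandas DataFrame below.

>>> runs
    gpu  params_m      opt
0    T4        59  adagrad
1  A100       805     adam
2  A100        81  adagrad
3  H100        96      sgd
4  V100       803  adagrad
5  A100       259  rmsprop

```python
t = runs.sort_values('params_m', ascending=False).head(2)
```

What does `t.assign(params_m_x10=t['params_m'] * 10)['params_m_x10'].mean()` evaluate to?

8040.0

sort by params_m descending:
    gpu  params_m      opt
1  A100       805     adam
4  V100       803  adagrad
5  A100       259  rmsprop
3  H100        96      sgd
2  A100        81  adagrad
0    T4        59  adagrad
take first 2 rows:
    gpu  params_m      opt
1  A100       805     adam
4  V100       803  adagrad
add column params_m_x10 = t['params_m'] * 10:
    gpu  params_m      opt  params_m_x10
1  A100       805     adam          8050
4  V100       803  adagrad          8030
Reading off the mean of column 'params_m_x10', we get 8040.0.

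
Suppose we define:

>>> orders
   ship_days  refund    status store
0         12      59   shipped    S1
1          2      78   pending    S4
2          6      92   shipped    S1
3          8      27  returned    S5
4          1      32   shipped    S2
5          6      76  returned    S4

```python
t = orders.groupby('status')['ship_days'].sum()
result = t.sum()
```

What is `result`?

35

group by status, sum of ship_days:
status
pending      2
returned    14
shipped     19
Name: ship_days, dtype: int64
The sum of the resulting series is 35.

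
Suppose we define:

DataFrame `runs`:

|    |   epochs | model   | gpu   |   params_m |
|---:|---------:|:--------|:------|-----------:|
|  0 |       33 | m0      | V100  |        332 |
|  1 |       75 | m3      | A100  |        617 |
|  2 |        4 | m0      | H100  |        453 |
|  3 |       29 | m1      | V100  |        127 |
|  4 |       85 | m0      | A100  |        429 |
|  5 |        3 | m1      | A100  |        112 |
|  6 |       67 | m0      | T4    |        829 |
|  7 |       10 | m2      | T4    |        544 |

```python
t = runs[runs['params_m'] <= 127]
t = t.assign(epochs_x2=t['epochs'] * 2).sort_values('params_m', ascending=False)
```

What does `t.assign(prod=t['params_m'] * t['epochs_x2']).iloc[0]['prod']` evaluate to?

filter rows where params_m <= 127:
   epochs model   gpu  params_m
3      29    m1  V100       127
5       3    m1  A100       112
add column epochs_x2 = t['epochs'] * 2:
   epochs model   gpu  params_m  epochs_x2
3      29    m1  V100       127         58
5       3    m1  A100       112          6
sort by params_m descending:
   epochs model   gpu  params_m  epochs_x2
3      29    m1  V100       127         58
5       3    m1  A100       112          6
add column prod = t['params_m'] * t['epochs_x2']:
   epochs model   gpu  params_m  epochs_x2  prod
3      29    m1  V100       127         58  7366
5       3    m1  A100       112          6   672
Finally, value at position 0, column 'prod' = 7366.

7366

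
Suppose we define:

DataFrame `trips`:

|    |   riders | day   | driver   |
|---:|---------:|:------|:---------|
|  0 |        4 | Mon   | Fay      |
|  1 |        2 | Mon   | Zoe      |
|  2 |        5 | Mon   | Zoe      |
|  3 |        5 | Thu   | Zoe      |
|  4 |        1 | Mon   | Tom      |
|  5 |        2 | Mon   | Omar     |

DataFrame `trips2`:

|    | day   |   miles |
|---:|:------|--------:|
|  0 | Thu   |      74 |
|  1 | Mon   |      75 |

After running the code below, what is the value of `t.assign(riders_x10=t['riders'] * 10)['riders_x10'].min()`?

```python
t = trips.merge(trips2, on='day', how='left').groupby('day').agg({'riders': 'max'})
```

50

merge on 'day' (how='left') → 6 rows:
   riders  day driver  miles
0       4  Mon    Fay     75
1       2  Mon    Zoe     75
2       5  Mon    Zoe     75
3       5  Thu    Zoe     74
4       1  Mon    Tom     75
5       2  Mon   Omar     75
group by day, max of riders:
     riders
day        
Mon       5
Thu       5
add column riders_x10 = t['riders'] * 10:
     riders  riders_x10
day                    
Mon       5          50
Thu       5          50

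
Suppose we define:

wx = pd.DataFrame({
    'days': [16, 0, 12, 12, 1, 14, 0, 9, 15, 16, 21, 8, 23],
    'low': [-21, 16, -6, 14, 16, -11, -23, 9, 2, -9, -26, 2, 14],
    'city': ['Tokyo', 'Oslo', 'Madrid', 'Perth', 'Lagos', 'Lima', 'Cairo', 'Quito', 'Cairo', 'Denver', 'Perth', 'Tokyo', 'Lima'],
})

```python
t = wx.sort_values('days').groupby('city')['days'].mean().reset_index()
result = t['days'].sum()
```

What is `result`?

sort by days:
    days  low    city
1      0   16    Oslo
6      0  -23   Cairo
4      1   16   Lagos
11     8    2   Tokyo
7      9    9   Quito
2     12   -6  Madrid
3     12   14   Perth
5     14  -11    Lima
8     15    2   Cairo
0     16  -21   Tokyo
9     16   -9  Denver
10    21  -26   Perth
12    23   14    Lima
group by city, mean of days:
city
Cairo      7.5
Denver    16.0
Lagos      1.0
Lima      18.5
Madrid    12.0
Oslo       0.0
Perth     16.5
Quito      9.0
Tokyo     12.0
Name: days, dtype: float64
reset_index():
     city  days
0   Cairo   7.5
1  Denver  16.0
2   Lagos   1.0
3    Lima  18.5
4  Madrid  12.0
5    Oslo   0.0
6   Perth  16.5
7   Quito   9.0
8   Tokyo  12.0

92.5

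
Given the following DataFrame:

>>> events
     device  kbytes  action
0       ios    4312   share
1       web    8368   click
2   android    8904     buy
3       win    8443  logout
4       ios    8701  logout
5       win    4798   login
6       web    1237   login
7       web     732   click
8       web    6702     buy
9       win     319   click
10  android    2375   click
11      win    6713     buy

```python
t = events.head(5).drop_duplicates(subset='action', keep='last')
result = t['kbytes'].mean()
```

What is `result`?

7571.25

take first 5 rows:
    device  kbytes  action
0      ios    4312   share
1      web    8368   click
2  android    8904     buy
3      win    8443  logout
4      ios    8701  logout
drop duplicate action (keep=last):
    device  kbytes  action
0      ios    4312   share
1      web    8368   click
2  android    8904     buy
4      ios    8701  logout
So mean() = 7571.25.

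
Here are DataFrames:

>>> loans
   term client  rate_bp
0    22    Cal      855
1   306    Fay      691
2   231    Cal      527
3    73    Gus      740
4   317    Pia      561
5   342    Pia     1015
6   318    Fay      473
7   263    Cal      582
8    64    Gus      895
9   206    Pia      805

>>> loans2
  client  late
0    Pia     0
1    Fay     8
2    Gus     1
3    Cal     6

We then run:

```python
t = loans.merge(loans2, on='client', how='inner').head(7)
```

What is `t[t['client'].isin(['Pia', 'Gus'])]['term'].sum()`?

732

merge on 'client' (how='inner') → 10 rows:
   term client  rate_bp  late
0    22    Cal      855     6
1   306    Fay      691     8
2   231    Cal      527     6
3    73    Gus      740     1
4   317    Pia      561     0
5   342    Pia     1015     0
6   318    Fay      473     8
7   263    Cal      582     6
8    64    Gus      895     1
9   206    Pia      805     0
take first 7 rows:
   term client  rate_bp  late
0    22    Cal      855     6
1   306    Fay      691     8
2   231    Cal      527     6
3    73    Gus      740     1
4   317    Pia      561     0
5   342    Pia     1015     0
6   318    Fay      473     8
filter rows where client in ['Pia', 'Gus']:
   term client  rate_bp  late
3    73    Gus      740     1
4   317    Pia      561     0
5   342    Pia     1015     0
Then the sum of column 'term': 732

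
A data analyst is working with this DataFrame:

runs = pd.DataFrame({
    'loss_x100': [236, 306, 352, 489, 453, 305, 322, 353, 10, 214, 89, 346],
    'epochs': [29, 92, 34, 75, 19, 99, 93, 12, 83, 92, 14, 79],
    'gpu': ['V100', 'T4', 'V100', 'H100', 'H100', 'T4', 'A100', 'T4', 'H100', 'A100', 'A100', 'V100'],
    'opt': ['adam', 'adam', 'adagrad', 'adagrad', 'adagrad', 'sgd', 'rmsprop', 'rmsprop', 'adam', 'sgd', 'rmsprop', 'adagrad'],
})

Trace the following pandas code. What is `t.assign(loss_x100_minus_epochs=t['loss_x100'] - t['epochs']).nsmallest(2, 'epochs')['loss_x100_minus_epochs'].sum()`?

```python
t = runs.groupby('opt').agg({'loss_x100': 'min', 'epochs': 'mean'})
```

group by opt: min(loss_x100), mean(epochs):
         loss_x100     epochs
opt                          
adagrad        346  51.750000
adam            10  68.000000
rmsprop         89  39.666667
sgd            214  95.500000
add column loss_x100_minus_epochs = t['loss_x100'] - t['epochs']:
         loss_x100     epochs  loss_x100_minus_epochs
opt                                                  
adagrad        346  51.750000              294.250000
adam            10  68.000000              -58.000000
rmsprop         89  39.666667               49.333333
sgd            214  95.500000              118.500000
take 2 rows with smallest epochs:
         loss_x100     epochs  loss_x100_minus_epochs
opt                                                  
rmsprop         89  39.666667               49.333333
adagrad        346  51.750000              294.250000
Taking the sum of column 'loss_x100_minus_epochs' gives 343.583333333.

343.583333333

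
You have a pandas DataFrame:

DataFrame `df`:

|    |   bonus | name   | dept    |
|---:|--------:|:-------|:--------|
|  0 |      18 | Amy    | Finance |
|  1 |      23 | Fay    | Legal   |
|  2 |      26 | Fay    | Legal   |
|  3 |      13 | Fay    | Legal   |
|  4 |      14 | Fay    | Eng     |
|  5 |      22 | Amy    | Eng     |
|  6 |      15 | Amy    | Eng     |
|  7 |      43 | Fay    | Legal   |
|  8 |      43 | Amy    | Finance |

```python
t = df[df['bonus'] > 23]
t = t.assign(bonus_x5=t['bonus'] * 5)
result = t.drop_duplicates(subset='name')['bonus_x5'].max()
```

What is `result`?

filter rows where bonus > 23:
   bonus name     dept
2     26  Fay    Legal
7     43  Fay    Legal
8     43  Amy  Finance
add column bonus_x5 = t['bonus'] * 5:
   bonus name     dept  bonus_x5
2     26  Fay    Legal       130
7     43  Fay    Legal       215
8     43  Amy  Finance       215
drop duplicate name (keep=first):
   bonus name     dept  bonus_x5
2     26  Fay    Legal       130
8     43  Amy  Finance       215
Then the max of column 'bonus_x5': 215

215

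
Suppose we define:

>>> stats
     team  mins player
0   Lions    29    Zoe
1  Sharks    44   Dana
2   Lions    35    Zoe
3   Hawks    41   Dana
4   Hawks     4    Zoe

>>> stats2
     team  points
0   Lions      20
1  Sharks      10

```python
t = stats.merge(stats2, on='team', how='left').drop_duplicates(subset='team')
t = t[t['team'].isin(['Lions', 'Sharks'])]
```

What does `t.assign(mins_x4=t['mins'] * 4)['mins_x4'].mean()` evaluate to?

merge on 'team' (how='left') → 5 rows:
     team  mins player  points
0   Lions    29    Zoe    20.0
1  Sharks    44   Dana    10.0
2   Lions    35    Zoe    20.0
3   Hawks    41   Dana     NaN
4   Hawks     4    Zoe     NaN
drop duplicate team (keep=first):
     team  mins player  points
0   Lions    29    Zoe    20.0
1  Sharks    44   Dana    10.0
3   Hawks    41   Dana     NaN
filter rows where team in ['Lions', 'Sharks']:
     team  mins player  points
0   Lions    29    Zoe    20.0
1  Sharks    44   Dana    10.0
add column mins_x4 = t['mins'] * 4:
     team  mins player  points  mins_x4
0   Lions    29    Zoe    20.0      116
1  Sharks    44   Dana    10.0      176
So mean() = 146.0.

146.0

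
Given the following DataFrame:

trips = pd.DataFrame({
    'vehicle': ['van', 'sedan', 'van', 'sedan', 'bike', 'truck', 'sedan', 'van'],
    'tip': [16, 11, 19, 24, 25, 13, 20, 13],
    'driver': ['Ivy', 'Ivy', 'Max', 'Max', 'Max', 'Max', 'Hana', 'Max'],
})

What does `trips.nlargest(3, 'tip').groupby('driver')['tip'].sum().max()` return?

take 3 rows with largest tip:
  vehicle  tip driver
4    bike   25    Max
3   sedan   24    Max
6   sedan   20   Hana
group by driver, sum of tip:
driver
Hana    20
Max     49
Name: tip, dtype: int64
So max() = 49.

49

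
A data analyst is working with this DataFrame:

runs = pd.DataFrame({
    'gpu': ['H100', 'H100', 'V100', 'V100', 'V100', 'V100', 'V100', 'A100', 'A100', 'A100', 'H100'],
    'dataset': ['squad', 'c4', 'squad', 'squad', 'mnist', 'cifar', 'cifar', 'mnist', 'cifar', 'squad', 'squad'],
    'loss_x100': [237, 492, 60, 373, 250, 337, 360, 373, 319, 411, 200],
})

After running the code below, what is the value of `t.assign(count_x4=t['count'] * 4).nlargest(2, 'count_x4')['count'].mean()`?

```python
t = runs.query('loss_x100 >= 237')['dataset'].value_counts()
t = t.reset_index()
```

filter rows where loss_x100 >= 237:
    gpu dataset  loss_x100
0  H100   squad        237
1  H100      c4        492
3  V100   squad        373
4  V100   mnist        250
5  V100   cifar        337
6  V100   cifar        360
7  A100   mnist        373
8  A100   cifar        319
9  A100   squad        411
value_counts of dataset:
dataset
squad    3
cifar    3
mnist    2
c4       1
Name: count, dtype: int64
reset_index():
  dataset  count
0   squad      3
1   cifar      3
2   mnist      2
3      c4      1
add column count_x4 = t['count'] * 4:
  dataset  count  count_x4
0   squad      3        12
1   cifar      3        12
2   mnist      2         8
3      c4      1         4
take 2 rows with largest count_x4:
  dataset  count  count_x4
0   squad      3        12
1   cifar      3        12
So mean() = 3.0.

3.0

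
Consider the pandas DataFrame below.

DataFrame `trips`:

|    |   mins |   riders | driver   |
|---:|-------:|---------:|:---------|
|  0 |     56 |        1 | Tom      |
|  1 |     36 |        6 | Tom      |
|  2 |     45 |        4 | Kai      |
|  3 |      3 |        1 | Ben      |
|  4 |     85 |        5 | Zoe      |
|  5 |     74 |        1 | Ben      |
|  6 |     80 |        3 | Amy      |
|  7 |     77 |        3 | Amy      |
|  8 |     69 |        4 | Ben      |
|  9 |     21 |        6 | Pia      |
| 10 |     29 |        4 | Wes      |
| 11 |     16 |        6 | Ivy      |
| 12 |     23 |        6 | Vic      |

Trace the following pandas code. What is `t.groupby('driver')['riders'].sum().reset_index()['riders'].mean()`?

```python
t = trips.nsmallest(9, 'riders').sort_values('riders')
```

take 9 rows with smallest riders:
    mins  riders driver
0     56       1    Tom
3      3       1    Ben
5     74       1    Ben
6     80       3    Amy
7     77       3    Amy
2     45       4    Kai
8     69       4    Ben
10    29       4    Wes
4     85       5    Zoe
sort by riders:
    mins  riders driver
0     56       1    Tom
3      3       1    Ben
5     74       1    Ben
6     80       3    Amy
7     77       3    Amy
2     45       4    Kai
8     69       4    Ben
10    29       4    Wes
4     85       5    Zoe
group by driver, sum of riders:
driver
Amy    6
Ben    6
Kai    4
Tom    1
Wes    4
Zoe    5
Name: riders, dtype: int64
reset_index():
  driver  riders
0    Amy       6
1    Ben       6
2    Kai       4
3    Tom       1
4    Wes       4
5    Zoe       5
Then the mean of column 'riders': 4.33333333333

4.33333333333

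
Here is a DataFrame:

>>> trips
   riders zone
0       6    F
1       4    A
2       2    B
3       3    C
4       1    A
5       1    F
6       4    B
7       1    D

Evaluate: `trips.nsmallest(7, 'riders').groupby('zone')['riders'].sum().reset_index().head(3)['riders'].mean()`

take 7 rows with smallest riders:
   riders zone
4       1    A
5       1    F
7       1    D
2       2    B
3       3    C
1       4    A
6       4    B
group by zone, sum of riders:
zone
A    5
B    6
C    3
D    1
F    1
Name: riders, dtype: int64
reset_index():
  zone  riders
0    A       5
1    B       6
2    C       3
3    D       1
4    F       1
take first 3 rows:
  zone  riders
0    A       5
1    B       6
2    C       3
Finally, mean of column 'riders' = 4.66666666667.

4.66666666667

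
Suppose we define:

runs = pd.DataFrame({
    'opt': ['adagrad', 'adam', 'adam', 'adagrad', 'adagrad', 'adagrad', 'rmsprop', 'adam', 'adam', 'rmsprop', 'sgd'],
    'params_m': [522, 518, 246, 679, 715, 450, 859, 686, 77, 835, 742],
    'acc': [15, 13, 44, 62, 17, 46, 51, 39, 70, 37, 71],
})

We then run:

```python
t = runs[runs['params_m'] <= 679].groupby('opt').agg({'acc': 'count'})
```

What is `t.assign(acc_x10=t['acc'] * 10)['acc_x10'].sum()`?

60

filter rows where params_m <= 679:
       opt  params_m  acc
0  adagrad       522   15
1     adam       518   13
2     adam       246   44
3  adagrad       679   62
5  adagrad       450   46
8     adam        77   70
group by opt, count of acc:
         acc
opt         
adagrad    3
adam       3
add column acc_x10 = t['acc'] * 10:
         acc  acc_x10
opt                  
adagrad    3       30
adam       3       30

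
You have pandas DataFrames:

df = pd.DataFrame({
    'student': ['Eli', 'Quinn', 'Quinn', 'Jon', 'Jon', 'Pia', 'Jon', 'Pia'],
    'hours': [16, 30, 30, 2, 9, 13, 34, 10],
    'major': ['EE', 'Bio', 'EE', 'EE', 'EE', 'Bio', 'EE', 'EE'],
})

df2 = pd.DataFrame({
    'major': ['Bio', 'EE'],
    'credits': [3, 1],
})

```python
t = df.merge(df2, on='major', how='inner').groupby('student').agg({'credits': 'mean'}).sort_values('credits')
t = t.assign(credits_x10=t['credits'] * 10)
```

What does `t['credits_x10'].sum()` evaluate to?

merge on 'major' (how='inner') → 8 rows:
  student  hours major  credits
0     Eli     16    EE        1
1   Quinn     30   Bio        3
2   Quinn     30    EE        1
3     Jon      2    EE        1
4     Jon      9    EE        1
5     Pia     13   Bio        3
6     Jon     34    EE        1
7     Pia     10    EE        1
group by student, mean of credits:
         credits
student         
Eli          1.0
Jon          1.0
Pia          2.0
Quinn        2.0
sort by credits:
         credits
student         
Eli          1.0
Jon          1.0
Pia          2.0
Quinn        2.0
add column credits_x10 = t['credits'] * 10:
         credits  credits_x10
student                      
Eli          1.0         10.0
Jon          1.0         10.0
Pia          2.0         20.0
Quinn        2.0         20.0
Then the sum of column 'credits_x10': 60.0

60.0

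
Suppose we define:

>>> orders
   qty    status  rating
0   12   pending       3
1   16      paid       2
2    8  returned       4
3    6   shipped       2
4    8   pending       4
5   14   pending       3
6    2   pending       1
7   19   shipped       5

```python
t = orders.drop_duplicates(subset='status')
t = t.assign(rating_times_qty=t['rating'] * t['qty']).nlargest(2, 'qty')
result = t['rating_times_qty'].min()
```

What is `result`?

32

drop duplicate status (keep=first):
   qty    status  rating
0   12   pending       3
1   16      paid       2
2    8  returned       4
3    6   shipped       2
add column rating_times_qty = t['rating'] * t['qty']:
   qty    status  rating  rating_times_qty
0   12   pending       3                36
1   16      paid       2                32
2    8  returned       4                32
3    6   shipped       2                12
take 2 rows with largest qty:
   qty   status  rating  rating_times_qty
1   16     paid       2                32
0   12  pending       3                36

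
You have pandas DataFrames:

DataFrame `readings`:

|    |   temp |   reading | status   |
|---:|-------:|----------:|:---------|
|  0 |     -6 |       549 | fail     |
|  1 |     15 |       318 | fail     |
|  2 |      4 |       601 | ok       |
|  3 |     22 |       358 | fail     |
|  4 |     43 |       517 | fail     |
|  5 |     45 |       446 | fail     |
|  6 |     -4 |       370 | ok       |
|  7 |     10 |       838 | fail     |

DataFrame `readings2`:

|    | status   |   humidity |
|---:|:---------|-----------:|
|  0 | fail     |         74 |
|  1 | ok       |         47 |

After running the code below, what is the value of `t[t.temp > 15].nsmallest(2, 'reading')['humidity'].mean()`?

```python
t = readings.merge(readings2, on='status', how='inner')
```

74.0

merge on 'status' (how='inner') → 8 rows:
   temp  reading status  humidity
0    -6      549   fail        74
1    15      318   fail        74
2     4      601     ok        47
3    22      358   fail        74
4    43      517   fail        74
5    45      446   fail        74
6    -4      370     ok        47
7    10      838   fail        74
filter rows where temp > 15:
   temp  reading status  humidity
3    22      358   fail        74
4    43      517   fail        74
5    45      446   fail        74
take 2 rows with smallest reading:
   temp  reading status  humidity
3    22      358   fail        74
5    45      446   fail        74
Hence 74.0.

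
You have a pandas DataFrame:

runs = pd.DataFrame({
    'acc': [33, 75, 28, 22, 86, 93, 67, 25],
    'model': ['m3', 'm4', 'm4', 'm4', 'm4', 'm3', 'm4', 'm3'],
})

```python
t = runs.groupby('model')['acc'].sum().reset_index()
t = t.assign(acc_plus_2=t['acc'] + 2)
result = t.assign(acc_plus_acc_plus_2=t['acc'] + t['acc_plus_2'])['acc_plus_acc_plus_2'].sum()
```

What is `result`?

group by model, sum of acc:
model
m3    151
m4    278
Name: acc, dtype: int64
reset_index():
  model  acc
0    m3  151
1    m4  278
add column acc_plus_2 = t['acc'] + 2:
  model  acc  acc_plus_2
0    m3  151         153
1    m4  278         280
add column acc_plus_acc_plus_2 = t['acc'] + t['acc_plus_2']:
  model  acc  acc_plus_2  acc_plus_acc_plus_2
0    m3  151         153                  304
1    m4  278         280                  558

862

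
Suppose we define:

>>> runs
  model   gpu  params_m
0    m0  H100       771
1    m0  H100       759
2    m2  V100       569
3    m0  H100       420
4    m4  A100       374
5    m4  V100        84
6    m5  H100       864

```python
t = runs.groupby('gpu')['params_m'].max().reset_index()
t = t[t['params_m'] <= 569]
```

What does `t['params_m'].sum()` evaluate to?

group by gpu, max of params_m:
gpu
A100    374
H100    864
V100    569
Name: params_m, dtype: int64
reset_index():
    gpu  params_m
0  A100       374
1  H100       864
2  V100       569
filter rows where params_m <= 569:
    gpu  params_m
0  A100       374
2  V100       569

943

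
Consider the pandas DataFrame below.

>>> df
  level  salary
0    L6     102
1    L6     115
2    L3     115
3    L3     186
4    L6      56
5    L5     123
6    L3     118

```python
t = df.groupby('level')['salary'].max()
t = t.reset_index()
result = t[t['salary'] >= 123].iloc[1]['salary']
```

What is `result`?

123

group by level, max of salary:
level
L3    186
L5    123
L6    115
Name: salary, dtype: int64
reset_index():
  level  salary
0    L3     186
1    L5     123
2    L6     115
filter rows where salary >= 123:
  level  salary
0    L3     186
1    L5     123
So iloc[1]['salary'] = 123.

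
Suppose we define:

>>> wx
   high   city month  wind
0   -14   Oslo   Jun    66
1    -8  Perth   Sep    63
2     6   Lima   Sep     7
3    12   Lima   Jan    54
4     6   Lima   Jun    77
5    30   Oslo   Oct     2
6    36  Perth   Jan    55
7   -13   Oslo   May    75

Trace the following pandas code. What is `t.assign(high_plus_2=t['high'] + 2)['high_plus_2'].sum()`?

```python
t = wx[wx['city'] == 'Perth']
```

filter rows where city == 'Perth':
   high   city month  wind
1    -8  Perth   Sep    63
6    36  Perth   Jan    55
add column high_plus_2 = t['high'] + 2:
   high   city month  wind  high_plus_2
1    -8  Perth   Sep    63           -6
6    36  Perth   Jan    55           38
Hence 32.

32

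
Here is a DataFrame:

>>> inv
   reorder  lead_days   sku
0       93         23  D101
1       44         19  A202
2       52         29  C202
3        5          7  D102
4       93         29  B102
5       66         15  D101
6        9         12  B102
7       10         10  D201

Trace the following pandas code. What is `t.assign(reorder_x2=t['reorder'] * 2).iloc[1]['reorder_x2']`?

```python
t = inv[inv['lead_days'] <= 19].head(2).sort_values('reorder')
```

88

filter rows where lead_days <= 19:
   reorder  lead_days   sku
1       44         19  A202
3        5          7  D102
5       66         15  D101
6        9         12  B102
7       10         10  D201
take first 2 rows:
   reorder  lead_days   sku
1       44         19  A202
3        5          7  D102
sort by reorder:
   reorder  lead_days   sku
3        5          7  D102
1       44         19  A202
add column reorder_x2 = t['reorder'] * 2:
   reorder  lead_days   sku  reorder_x2
3        5          7  D102          10
1       44         19  A202          88
value at position 1, column 'reorder_x2' → 88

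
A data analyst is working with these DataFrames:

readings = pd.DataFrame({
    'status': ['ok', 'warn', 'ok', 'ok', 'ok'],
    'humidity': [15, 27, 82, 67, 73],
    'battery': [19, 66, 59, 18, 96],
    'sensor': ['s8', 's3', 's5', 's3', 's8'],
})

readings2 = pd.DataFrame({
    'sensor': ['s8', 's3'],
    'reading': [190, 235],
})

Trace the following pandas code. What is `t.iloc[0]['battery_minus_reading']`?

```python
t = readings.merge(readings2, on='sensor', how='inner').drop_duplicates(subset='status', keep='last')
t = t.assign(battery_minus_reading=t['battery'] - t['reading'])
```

merge on 'sensor' (how='inner') → 4 rows:
  status  humidity  battery sensor  reading
0     ok        15       19     s8      190
1   warn        27       66     s3      235
2     ok        67       18     s3      235
3     ok        73       96     s8      190
drop duplicate status (keep=last):
  status  humidity  battery sensor  reading
1   warn        27       66     s3      235
3     ok        73       96     s8      190
add column battery_minus_reading = t['battery'] - t['reading']:
  status  humidity  battery sensor  reading  battery_minus_reading
1   warn        27       66     s3      235                   -169
3     ok        73       96     s8      190                    -94
Hence -169.

-169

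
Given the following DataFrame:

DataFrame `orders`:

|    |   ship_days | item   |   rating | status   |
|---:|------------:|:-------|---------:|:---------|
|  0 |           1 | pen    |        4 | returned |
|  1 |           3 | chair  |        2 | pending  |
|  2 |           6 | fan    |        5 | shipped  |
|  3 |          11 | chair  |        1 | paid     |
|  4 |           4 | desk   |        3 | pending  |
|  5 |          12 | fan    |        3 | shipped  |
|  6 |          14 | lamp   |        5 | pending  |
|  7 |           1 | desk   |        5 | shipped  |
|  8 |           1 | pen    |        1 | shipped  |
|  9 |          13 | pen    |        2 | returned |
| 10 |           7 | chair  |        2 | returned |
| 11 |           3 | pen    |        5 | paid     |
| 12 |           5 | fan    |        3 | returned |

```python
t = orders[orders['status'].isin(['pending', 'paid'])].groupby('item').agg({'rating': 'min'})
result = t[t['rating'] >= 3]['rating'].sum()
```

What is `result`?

filter rows where status in ['pending', 'paid']:
    ship_days   item  rating   status
1           3  chair       2  pending
3          11  chair       1     paid
4           4   desk       3  pending
6          14   lamp       5  pending
11          3    pen       5     paid
group by item, min of rating:
       rating
item         
chair       1
desk        3
lamp        5
pen         5
filter rows where rating >= 3:
      rating
item        
desk       3
lamp       5
pen        5
Hence 13.

13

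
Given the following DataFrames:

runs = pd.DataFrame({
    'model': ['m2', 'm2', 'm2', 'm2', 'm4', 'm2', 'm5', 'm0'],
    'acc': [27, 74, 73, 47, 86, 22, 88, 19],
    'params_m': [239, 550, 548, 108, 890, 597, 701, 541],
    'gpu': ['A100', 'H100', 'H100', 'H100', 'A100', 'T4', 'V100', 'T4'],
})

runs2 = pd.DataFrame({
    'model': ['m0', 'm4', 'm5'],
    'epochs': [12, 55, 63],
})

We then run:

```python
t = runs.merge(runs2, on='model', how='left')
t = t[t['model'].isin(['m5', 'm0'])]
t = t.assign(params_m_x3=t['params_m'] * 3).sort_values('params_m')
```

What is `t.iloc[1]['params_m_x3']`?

merge on 'model' (how='left') → 8 rows:
  model  acc  params_m   gpu  epochs
0    m2   27       239  A100     NaN
1    m2   74       550  H100     NaN
2    m2   73       548  H100     NaN
3    m2   47       108  H100     NaN
4    m4   86       890  A100    55.0
5    m2   22       597    T4     NaN
6    m5   88       701  V100    63.0
7    m0   19       541    T4    12.0
filter rows where model in ['m5', 'm0']:
  model  acc  params_m   gpu  epochs
6    m5   88       701  V100    63.0
7    m0   19       541    T4    12.0
add column params_m_x3 = t['params_m'] * 3:
  model  acc  params_m   gpu  epochs  params_m_x3
6    m5   88       701  V100    63.0         2103
7    m0   19       541    T4    12.0         1623
sort by params_m:
  model  acc  params_m   gpu  epochs  params_m_x3
7    m0   19       541    T4    12.0         1623
6    m5   88       701  V100    63.0         2103
The value at position 1, column 'params_m_x3' is 2103.

2103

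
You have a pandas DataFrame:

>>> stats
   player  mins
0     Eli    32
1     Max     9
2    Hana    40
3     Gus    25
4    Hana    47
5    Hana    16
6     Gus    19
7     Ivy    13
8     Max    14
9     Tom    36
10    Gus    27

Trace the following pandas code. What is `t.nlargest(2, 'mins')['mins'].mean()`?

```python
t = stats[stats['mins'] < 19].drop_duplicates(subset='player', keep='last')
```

filter rows where mins < 19:
  player  mins
1    Max     9
5   Hana    16
7    Ivy    13
8    Max    14
drop duplicate player (keep=last):
  player  mins
5   Hana    16
7    Ivy    13
8    Max    14
take 2 rows with largest mins:
  player  mins
5   Hana    16
8    Max    14

15.0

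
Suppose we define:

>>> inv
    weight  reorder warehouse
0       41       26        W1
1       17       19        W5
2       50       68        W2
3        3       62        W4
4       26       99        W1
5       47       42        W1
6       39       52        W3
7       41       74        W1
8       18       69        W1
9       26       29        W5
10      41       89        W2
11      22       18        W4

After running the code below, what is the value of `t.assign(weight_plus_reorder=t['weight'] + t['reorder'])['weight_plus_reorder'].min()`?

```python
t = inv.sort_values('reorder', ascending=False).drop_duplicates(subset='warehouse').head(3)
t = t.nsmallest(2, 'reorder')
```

65

sort by reorder descending:
    weight  reorder warehouse
4       26       99        W1
10      41       89        W2
7       41       74        W1
8       18       69        W1
2       50       68        W2
3        3       62        W4
6       39       52        W3
5       47       42        W1
9       26       29        W5
0       41       26        W1
1       17       19        W5
11      22       18        W4
drop duplicate warehouse (keep=first):
    weight  reorder warehouse
4       26       99        W1
10      41       89        W2
3        3       62        W4
6       39       52        W3
9       26       29        W5
take first 3 rows:
    weight  reorder warehouse
4       26       99        W1
10      41       89        W2
3        3       62        W4
take 2 rows with smallest reorder:
    weight  reorder warehouse
3        3       62        W4
10      41       89        W2
add column weight_plus_reorder = t['weight'] + t['reorder']:
    weight  reorder warehouse  weight_plus_reorder
3        3       62        W4                   65
10      41       89        W2                  130
Reading off the min of column 'weight_plus_reorder', we get 65.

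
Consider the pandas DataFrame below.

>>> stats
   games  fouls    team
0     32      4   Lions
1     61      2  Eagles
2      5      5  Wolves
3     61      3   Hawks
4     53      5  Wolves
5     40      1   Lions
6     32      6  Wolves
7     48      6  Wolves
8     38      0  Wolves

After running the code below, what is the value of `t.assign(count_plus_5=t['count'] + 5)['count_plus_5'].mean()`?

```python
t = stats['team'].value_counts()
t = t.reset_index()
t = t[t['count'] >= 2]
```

8.5

value_counts of team:
team
Wolves    5
Lions     2
Eagles    1
Hawks     1
Name: count, dtype: int64
reset_index():
     team  count
0  Wolves      5
1   Lions      2
2  Eagles      1
3   Hawks      1
filter rows where count >= 2:
     team  count
0  Wolves      5
1   Lions      2
add column count_plus_5 = t['count'] + 5:
     team  count  count_plus_5
0  Wolves      5            10
1   Lions      2             7
mean of column 'count_plus_5' → 8.5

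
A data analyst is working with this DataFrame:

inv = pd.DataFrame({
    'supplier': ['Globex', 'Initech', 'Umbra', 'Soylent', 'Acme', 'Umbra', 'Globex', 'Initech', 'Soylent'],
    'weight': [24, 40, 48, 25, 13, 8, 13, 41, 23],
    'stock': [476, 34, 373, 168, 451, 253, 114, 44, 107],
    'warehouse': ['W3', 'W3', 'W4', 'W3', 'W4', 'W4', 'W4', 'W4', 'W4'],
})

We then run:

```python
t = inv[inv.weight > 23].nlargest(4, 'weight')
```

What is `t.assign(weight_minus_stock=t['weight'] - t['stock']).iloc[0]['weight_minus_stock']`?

-325

filter rows where weight > 23:
  supplier  weight  stock warehouse
0   Globex      24    476        W3
1  Initech      40     34        W3
2    Umbra      48    373        W4
3  Soylent      25    168        W3
7  Initech      41     44        W4
take 4 rows with largest weight:
  supplier  weight  stock warehouse
2    Umbra      48    373        W4
7  Initech      41     44        W4
1  Initech      40     34        W3
3  Soylent      25    168        W3
add column weight_minus_stock = t['weight'] - t['stock']:
  supplier  weight  stock warehouse  weight_minus_stock
2    Umbra      48    373        W4                -325
7  Initech      41     44        W4                  -3
1  Initech      40     34        W3                   6
3  Soylent      25    168        W3                -143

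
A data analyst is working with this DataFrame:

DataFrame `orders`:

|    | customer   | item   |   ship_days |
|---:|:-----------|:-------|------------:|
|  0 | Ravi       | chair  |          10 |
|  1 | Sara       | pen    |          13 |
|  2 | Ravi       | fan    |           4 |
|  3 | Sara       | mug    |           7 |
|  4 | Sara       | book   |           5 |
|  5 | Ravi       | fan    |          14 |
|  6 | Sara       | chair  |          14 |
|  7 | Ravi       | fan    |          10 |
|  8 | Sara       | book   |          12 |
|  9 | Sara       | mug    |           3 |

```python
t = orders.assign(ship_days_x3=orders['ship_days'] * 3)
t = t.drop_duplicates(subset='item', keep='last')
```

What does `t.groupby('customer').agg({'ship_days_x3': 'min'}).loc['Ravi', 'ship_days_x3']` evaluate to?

add column ship_days_x3 = orders['ship_days'] * 3:
  customer   item  ship_days  ship_days_x3
0     Ravi  chair         10            30
1     Sara    pen         13            39
2     Ravi    fan          4            12
3     Sara    mug          7            21
4     Sara   book          5            15
5     Ravi    fan         14            42
6     Sara  chair         14            42
7     Ravi    fan         10            30
8     Sara   book         12            36
9     Sara    mug          3             9
drop duplicate item (keep=last):
  customer   item  ship_days  ship_days_x3
1     Sara    pen         13            39
6     Sara  chair         14            42
7     Ravi    fan         10            30
8     Sara   book         12            36
9     Sara    mug          3             9
group by customer, min of ship_days_x3:
          ship_days_x3
customer              
Ravi                30
Sara                 9
Then the value at row 'Ravi', column 'ship_days_x3': 30

30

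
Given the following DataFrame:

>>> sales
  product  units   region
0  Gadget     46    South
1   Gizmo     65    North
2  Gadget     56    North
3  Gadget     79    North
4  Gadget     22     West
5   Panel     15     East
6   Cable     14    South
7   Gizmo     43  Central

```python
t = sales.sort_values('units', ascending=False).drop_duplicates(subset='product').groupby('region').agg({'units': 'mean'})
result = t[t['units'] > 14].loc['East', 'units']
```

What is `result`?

sort by units descending:
  product  units   region
3  Gadget     79    North
1   Gizmo     65    North
2  Gadget     56    North
0  Gadget     46    South
7   Gizmo     43  Central
4  Gadget     22     West
5   Panel     15     East
6   Cable     14    South
drop duplicate product (keep=first):
  product  units region
3  Gadget     79  North
1   Gizmo     65  North
5   Panel     15   East
6   Cable     14  South
group by region, mean of units:
        units
region       
East     15.0
North    72.0
South    14.0
filter rows where units > 14:
        units
region       
East     15.0
North    72.0
Reading off the value at row 'East', column 'units', we get 15.0.

15.0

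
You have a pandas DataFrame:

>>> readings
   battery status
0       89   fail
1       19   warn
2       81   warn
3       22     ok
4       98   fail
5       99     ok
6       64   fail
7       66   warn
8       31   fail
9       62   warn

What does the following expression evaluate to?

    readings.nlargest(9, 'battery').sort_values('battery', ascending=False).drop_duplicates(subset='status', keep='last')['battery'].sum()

take 9 rows with largest battery:
   battery status
5       99     ok
4       98   fail
0       89   fail
2       81   warn
7       66   warn
6       64   fail
9       62   warn
8       31   fail
3       22     ok
sort by battery descending:
   battery status
5       99     ok
4       98   fail
0       89   fail
2       81   warn
7       66   warn
6       64   fail
9       62   warn
8       31   fail
3       22     ok
drop duplicate status (keep=last):
   battery status
9       62   warn
8       31   fail
3       22     ok

115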